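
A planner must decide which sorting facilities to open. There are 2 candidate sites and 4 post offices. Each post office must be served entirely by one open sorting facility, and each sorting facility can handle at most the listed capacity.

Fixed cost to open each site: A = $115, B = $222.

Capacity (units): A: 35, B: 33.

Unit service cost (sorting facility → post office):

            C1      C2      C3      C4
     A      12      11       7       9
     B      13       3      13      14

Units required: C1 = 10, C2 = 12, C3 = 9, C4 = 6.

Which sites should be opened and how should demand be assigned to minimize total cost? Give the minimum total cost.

Open {A, B}: C1→A 12·10=120, C2→B 3·12=36, C3→A 7·9=63, C4→A 9·6=54.
Loads: A carries 25/35, B carries 12/33. Service 273; fixed 337; total 610.
Next best feasible plan costs 620.

Minimum total cost: 610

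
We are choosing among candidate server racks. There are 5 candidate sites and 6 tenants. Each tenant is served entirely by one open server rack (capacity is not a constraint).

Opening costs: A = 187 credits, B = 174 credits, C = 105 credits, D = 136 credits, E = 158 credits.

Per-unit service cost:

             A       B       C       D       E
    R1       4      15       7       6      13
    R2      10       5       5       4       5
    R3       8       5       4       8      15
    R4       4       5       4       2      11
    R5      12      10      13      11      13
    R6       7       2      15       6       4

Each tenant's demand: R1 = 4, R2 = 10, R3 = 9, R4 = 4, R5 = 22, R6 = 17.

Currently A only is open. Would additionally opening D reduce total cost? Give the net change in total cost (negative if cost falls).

No — net change +29 (cost rises by 29).

Current service cost with {A}: 587.
Adding D: each tenant re-picks its cheapest; new service cost 480, saving 107.
Extra fixed cost: 136. Net change = 136 − 107 = 29.
(Totals: 774 → 803.)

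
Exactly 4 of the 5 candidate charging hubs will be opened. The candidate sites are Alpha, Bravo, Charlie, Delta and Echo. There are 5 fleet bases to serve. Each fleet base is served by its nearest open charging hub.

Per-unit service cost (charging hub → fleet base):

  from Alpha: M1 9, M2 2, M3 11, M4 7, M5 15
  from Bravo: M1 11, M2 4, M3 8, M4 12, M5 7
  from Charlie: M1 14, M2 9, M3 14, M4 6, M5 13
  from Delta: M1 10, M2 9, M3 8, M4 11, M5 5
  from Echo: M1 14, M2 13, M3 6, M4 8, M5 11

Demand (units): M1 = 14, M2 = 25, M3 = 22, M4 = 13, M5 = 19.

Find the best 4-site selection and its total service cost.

Choose Alpha, Charlie, Delta and Echo; total service cost 481.

With exactly 4 open, each fleet base uses its cheapest among the chosen.
{Alpha, Charlie, Delta, Echo}: M1→Alpha 9·14=126, M2→Alpha 2·25=50, M3→Echo 6·22=132, M4→Charlie 6·13=78, M5→Delta 5·19=95. Service cost 481.
{Alpha, Bravo, Delta, Echo}: service cost 494
{Alpha, Bravo, Charlie, Echo}: service cost 519
Among all 5 size-4 choices, {Alpha, Charlie, Delta, Echo} is lowest.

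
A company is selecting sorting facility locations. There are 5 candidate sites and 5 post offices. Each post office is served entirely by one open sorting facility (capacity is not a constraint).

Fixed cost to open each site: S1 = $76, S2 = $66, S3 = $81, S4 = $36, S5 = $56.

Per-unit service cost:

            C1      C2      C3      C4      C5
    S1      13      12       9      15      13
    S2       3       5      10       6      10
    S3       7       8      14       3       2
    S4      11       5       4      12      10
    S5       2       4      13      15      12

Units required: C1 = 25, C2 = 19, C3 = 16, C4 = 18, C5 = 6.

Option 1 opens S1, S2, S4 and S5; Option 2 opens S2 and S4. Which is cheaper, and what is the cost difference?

Option 2 is cheaper by 88.

Option 1: {S1, S2, S4, S5}: C1→S5 2·25=50, C2→S5 4·19=76, C3→S4 4·16=64, C4→S2 6·18=108, C5→S2 10·6=60. Service 358; fixed 234; total 592.
Option 2: {S2, S4}: C1→S2 3·25=75, C2→S2 5·19=95, C3→S4 4·16=64, C4→S2 6·18=108, C5→S2 10·6=60. Service 402; fixed 102; total 504.
Difference: |592 − 504| = 88.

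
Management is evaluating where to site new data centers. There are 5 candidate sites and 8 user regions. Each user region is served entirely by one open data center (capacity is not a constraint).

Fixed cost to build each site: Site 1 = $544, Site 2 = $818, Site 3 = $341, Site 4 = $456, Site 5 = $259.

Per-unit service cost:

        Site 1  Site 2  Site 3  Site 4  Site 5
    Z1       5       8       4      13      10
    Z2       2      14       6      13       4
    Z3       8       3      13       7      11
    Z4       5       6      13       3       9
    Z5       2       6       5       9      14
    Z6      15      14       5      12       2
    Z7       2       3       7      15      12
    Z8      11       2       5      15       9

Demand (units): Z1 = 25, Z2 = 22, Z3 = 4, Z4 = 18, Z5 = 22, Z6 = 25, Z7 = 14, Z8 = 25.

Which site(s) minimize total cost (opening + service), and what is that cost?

Open Site 3 only; minimum total cost 1317.

For any fixed open set, each user region goes to its cheapest open site; total = fixed + service.
{Site 3}: Z1→Site 3 4·25=100, Z2→Site 3 6·22=132, Z3→Site 3 13·4=52, Z4→Site 3 13·18=234, Z5→Site 3 5·22=110, Z6→Site 3 5·25=125, Z7→Site 3 7·14=98, Z8→Site 3 5·25=125. Service 976; fixed 341; total 1317.
{Site 3, Site 5}: Z1→Site 3 4·25=100, Z2→Site 5 4·22=88, Z3→Site 5 11·4=44, Z4→Site 5 9·18=162, Z5→Site 3 5·22=110, Z6→Site 5 2·25=50, Z7→Site 3 7·14=98, Z8→Site 3 5·25=125. Service 777; fixed 600; total 1377.
{Site 1, Site 5}: service 638 + fixed 803 = 1441
{Site 1, Site 2, Site 3, Site 4, Site 5}: Z1→Site 3 4·25=100, Z2→Site 1 2·22=44, Z3→Site 2 3·4=12, Z4→Site 4 3·18=54, Z5→Site 1 2·22=44, Z6→Site 5 2·25=50, Z7→Site 1 2·14=28, Z8→Site 2 2·25=50. Service 382; fixed 2418; total 2800.
No other subset beats 1317.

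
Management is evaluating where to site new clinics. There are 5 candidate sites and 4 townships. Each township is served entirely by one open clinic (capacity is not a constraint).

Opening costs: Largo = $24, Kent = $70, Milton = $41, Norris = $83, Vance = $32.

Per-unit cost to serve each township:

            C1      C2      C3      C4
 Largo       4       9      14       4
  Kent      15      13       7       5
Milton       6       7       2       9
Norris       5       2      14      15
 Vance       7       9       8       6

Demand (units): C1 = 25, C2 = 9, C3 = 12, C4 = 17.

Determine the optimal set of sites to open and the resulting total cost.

Open Largo and Milton; minimum total cost 320.

For any fixed open set, each township goes to its cheapest open site; total = fixed + service.
{Largo, Milton}: C1→Largo 4·25=100, C2→Milton 7·9=63, C3→Milton 2·12=24, C4→Largo 4·17=68. Service 255; fixed 65; total 320.
{Largo, Milton, Vance}: C1→Largo 4·25=100, C2→Milton 7·9=63, C3→Milton 2·12=24, C4→Largo 4·17=68. Service 255; fixed 97; total 352.
{Largo, Milton, Norris}: C1→Largo 4·25=100, C2→Norris 2·9=18, C3→Milton 2·12=24, C4→Largo 4·17=68. Service 210; fixed 148; total 358.
{Largo, Kent, Milton, Norris, Vance}: service 210 + fixed 250 = 460
No other subset beats 320.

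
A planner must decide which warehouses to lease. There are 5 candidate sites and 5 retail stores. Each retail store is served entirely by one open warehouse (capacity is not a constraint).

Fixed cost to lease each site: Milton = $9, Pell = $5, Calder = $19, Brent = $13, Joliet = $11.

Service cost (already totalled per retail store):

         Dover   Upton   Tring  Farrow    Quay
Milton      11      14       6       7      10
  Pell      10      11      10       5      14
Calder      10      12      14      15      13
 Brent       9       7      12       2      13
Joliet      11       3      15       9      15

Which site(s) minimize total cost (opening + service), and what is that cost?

For any fixed open set, each retail store goes to its cheapest open site; total = fixed + service.
{Pell}: Dover→Pell 10, Upton→Pell 11, Tring→Pell 10, Farrow→Pell 5, Quay→Pell 14. Service 50; fixed 5; total 55.
{Milton, Pell}: service 42 + fixed 14 = 56
{Milton, Brent}: Dover→Brent 9, Upton→Brent 7, Tring→Milton 6, Farrow→Brent 2, Quay→Milton 10. Service 34; fixed 22; total 56.
{Milton, Pell, Calder, Brent, Joliet}: service 30 + fixed 57 = 87
No other subset beats 55.

Open Pell only; minimum total cost 55.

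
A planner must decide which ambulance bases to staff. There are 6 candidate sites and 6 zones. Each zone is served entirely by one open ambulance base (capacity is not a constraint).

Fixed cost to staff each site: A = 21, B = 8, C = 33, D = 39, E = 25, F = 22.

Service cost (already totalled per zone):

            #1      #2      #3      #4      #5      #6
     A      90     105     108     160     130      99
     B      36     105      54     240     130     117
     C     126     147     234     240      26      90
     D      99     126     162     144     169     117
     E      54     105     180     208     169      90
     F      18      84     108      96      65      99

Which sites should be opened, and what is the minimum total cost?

Open B, C and F; minimum total cost 431.

For any fixed open set, each zone goes to its cheapest open site; total = fixed + service.
{B, C, F}: #1→F 18, #2→F 84, #3→B 54, #4→F 96, #5→C 26, #6→C 90. Service 368; fixed 63; total 431.
{B, F}: #1→F 18, #2→F 84, #3→B 54, #4→F 96, #5→F 65, #6→F 99. Service 416; fixed 30; total 446.
{A, B, C, F}: service 368 + fixed 84 = 452
{A, B, C, D, E, F}: service 368 + fixed 148 = 516
No other subset beats 431.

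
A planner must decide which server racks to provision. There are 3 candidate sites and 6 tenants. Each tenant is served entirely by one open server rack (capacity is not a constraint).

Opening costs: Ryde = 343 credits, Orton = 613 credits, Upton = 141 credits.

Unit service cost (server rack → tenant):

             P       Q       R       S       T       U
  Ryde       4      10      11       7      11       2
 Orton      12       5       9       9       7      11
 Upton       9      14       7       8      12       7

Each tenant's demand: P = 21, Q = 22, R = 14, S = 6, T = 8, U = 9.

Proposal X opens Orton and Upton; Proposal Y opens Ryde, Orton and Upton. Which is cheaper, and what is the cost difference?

Proposal X is cheaper by 187.

Proposal X: {Orton, Upton}: P→Upton 9·21=189, Q→Orton 5·22=110, R→Upton 7·14=98, S→Upton 8·6=48, T→Orton 7·8=56, U→Upton 7·9=63. Service 564; fixed 754; total 1318.
Proposal Y: {Ryde, Orton, Upton}: P→Ryde 4·21=84, Q→Orton 5·22=110, R→Upton 7·14=98, S→Ryde 7·6=42, T→Orton 7·8=56, U→Ryde 2·9=18. Service 408; fixed 1097; total 1505.
Difference: |1318 − 1505| = 187.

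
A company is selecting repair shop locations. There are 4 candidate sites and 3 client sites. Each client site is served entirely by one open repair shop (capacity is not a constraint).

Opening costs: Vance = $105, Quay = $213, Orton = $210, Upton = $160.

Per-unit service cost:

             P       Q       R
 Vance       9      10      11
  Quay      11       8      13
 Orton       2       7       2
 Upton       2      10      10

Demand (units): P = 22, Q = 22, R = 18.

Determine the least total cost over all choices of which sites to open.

Minimum total cost: 444

For any fixed open set, each client site goes to its cheapest open site; total = fixed + service.
{Orton}: P→Orton 2·22=44, Q→Orton 7·22=154, R→Orton 2·18=36. Service 234; fixed 210; total 444.
{Vance, Orton}: service 234 + fixed 315 = 549
{Orton, Upton}: service 234 + fixed 370 = 604
{Vance, Quay, Orton, Upton}: service 234 + fixed 688 = 922
(All 15 nonempty subsets were checked; Orton only is lowest.)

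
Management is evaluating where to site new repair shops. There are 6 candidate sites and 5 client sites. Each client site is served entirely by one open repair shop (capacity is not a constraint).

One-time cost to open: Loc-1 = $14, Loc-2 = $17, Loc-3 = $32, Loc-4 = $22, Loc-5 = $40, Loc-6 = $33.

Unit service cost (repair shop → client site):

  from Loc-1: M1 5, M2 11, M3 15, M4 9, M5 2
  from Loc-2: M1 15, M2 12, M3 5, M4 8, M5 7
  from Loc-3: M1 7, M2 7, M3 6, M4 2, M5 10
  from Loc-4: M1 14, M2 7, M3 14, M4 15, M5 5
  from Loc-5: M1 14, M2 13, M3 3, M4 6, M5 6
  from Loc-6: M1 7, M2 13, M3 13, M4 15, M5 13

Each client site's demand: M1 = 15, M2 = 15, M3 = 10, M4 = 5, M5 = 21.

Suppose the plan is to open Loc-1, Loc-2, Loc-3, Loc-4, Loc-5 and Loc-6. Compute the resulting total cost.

Each client site is assigned to its cheapest site among the open ones.
{Loc-1, Loc-2, Loc-3, Loc-4, Loc-5, Loc-6}: M1→Loc-1 5·15=75, M2→Loc-3 7·15=105, M3→Loc-5 3·10=30, M4→Loc-3 2·5=10, M5→Loc-1 2·21=42. Service 262; fixed 158; total 420.

Total cost: 420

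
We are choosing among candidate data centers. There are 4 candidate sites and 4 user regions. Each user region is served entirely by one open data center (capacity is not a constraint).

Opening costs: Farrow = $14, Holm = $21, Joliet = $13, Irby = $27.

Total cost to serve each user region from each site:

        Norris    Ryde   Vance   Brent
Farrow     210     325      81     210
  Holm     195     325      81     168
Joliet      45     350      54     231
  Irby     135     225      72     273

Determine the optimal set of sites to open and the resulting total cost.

For any fixed open set, each user region goes to its cheapest open site; total = fixed + service.
{Holm, Joliet, Irby}: Norris→Joliet 45, Ryde→Irby 225, Vance→Joliet 54, Brent→Holm 168. Service 492; fixed 61; total 553.
{Farrow, Holm, Joliet, Irby}: service 492 + fixed 75 = 567
{Farrow, Joliet, Irby}: Norris→Joliet 45, Ryde→Irby 225, Vance→Joliet 54, Brent→Farrow 210. Service 534; fixed 54; total 588.
{Joliet}: service 680 + fixed 13 = 693
No other subset beats 553.

Open Holm, Joliet and Irby; minimum total cost 553.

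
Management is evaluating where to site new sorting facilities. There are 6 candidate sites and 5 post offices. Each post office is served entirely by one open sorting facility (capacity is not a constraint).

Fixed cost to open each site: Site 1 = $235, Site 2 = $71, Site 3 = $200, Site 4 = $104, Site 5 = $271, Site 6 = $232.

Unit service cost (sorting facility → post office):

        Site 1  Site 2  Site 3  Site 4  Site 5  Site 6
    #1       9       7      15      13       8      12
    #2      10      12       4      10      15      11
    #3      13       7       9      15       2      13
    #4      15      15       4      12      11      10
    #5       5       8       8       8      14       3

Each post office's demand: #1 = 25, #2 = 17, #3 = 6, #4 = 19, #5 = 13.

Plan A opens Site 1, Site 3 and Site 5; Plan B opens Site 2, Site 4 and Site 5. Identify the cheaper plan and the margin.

Plan B is cheaper by 11.

Plan A: {Site 1, Site 3, Site 5}: #1→Site 5 8·25=200, #2→Site 3 4·17=68, #3→Site 5 2·6=12, #4→Site 3 4·19=76, #5→Site 1 5·13=65. Service 421; fixed 706; total 1127.
Plan B: {Site 2, Site 4, Site 5}: #1→Site 2 7·25=175, #2→Site 4 10·17=170, #3→Site 5 2·6=12, #4→Site 5 11·19=209, #5→Site 2 8·13=104. Service 670; fixed 446; total 1116.
Difference: |1127 − 1116| = 11.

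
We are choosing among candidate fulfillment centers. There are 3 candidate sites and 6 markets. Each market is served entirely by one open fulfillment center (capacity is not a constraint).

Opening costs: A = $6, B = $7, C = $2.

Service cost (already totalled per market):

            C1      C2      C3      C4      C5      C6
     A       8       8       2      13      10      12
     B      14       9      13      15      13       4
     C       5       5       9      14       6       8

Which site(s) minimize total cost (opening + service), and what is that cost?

Open A and C; minimum total cost 47.

For any fixed open set, each market goes to its cheapest open site; total = fixed + service.
{A, C}: C1→C 5, C2→C 5, C3→A 2, C4→A 13, C5→C 6, C6→C 8. Service 39; fixed 8; total 47.
{C}: service 47 + fixed 2 = 49
{A, B, C}: service 35 + fixed 15 = 50
No other subset beats 47.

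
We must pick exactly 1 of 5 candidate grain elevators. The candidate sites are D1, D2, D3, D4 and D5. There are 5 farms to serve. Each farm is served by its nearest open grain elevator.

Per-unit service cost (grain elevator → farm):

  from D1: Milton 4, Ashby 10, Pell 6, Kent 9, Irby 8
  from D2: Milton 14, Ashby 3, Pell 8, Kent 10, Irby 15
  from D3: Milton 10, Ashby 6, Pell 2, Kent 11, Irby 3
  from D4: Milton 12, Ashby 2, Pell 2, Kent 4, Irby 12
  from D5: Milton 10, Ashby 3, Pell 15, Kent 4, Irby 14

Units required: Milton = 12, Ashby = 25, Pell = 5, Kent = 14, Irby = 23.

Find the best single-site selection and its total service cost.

With exactly 1 open, each farm uses its cheapest among the chosen.
{D3}: Milton→D3 10·12=120, Ashby→D3 6·25=150, Pell→D3 2·5=10, Kent→D3 11·14=154, Irby→D3 3·23=69. Service cost 503.
{D4}: service cost 536
{D1}: service cost 638
Among all 5 size-1 choices, {D3} is lowest.

Choose D3 only; total service cost 503.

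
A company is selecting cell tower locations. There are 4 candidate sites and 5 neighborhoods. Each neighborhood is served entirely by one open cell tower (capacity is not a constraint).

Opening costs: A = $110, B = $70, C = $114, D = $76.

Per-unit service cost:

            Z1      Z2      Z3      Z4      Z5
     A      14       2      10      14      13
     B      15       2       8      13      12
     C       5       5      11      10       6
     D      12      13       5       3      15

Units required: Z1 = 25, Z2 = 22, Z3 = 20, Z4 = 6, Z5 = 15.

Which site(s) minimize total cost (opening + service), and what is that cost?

For any fixed open set, each neighborhood goes to its cheapest open site; total = fixed + service.
{C, D}: Z1→C 5·25=125, Z2→C 5·22=110, Z3→D 5·20=100, Z4→D 3·6=18, Z5→C 6·15=90. Service 443; fixed 190; total 633.
{B, C, D}: service 377 + fixed 260 = 637
{B, C}: service 479 + fixed 184 = 663
{A, B, C, D}: service 377 + fixed 370 = 747
No other subset beats 633.

Open C and D; minimum total cost 633.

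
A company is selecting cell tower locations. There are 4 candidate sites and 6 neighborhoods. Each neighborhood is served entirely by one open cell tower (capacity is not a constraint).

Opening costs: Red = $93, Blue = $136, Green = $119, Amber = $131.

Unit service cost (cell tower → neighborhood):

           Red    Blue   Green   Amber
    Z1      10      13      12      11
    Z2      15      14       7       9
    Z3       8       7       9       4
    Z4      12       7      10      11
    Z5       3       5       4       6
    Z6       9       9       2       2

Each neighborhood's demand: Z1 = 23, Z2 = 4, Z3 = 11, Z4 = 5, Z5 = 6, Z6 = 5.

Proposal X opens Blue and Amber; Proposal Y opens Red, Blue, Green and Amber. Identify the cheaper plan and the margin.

Proposal X: {Blue, Amber}: Z1→Amber 11·23=253, Z2→Amber 9·4=36, Z3→Amber 4·11=44, Z4→Blue 7·5=35, Z5→Blue 5·6=30, Z6→Amber 2·5=10. Service 408; fixed 267; total 675.
Proposal Y: {Red, Blue, Green, Amber}: Z1→Red 10·23=230, Z2→Green 7·4=28, Z3→Amber 4·11=44, Z4→Blue 7·5=35, Z5→Red 3·6=18, Z6→Green 2·5=10. Service 365; fixed 479; total 844.
Difference: |675 − 844| = 169.

Proposal X is cheaper by 169.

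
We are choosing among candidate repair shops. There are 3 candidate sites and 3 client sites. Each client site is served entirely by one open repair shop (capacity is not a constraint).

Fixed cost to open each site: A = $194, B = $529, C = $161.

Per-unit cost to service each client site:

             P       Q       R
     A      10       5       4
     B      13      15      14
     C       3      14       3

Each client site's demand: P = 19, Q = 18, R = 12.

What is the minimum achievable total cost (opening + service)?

For any fixed open set, each client site goes to its cheapest open site; total = fixed + service.
{C}: P→C 3·19=57, Q→C 14·18=252, R→C 3·12=36. Service 345; fixed 161; total 506.
{A}: service 328 + fixed 194 = 522
{A, C}: service 183 + fixed 355 = 538
{A, B, C}: P→C 3·19=57, Q→A 5·18=90, R→C 3·12=36. Service 183; fixed 884; total 1067.
(All 7 nonempty subsets were checked; C only is lowest.)

Minimum total cost: 506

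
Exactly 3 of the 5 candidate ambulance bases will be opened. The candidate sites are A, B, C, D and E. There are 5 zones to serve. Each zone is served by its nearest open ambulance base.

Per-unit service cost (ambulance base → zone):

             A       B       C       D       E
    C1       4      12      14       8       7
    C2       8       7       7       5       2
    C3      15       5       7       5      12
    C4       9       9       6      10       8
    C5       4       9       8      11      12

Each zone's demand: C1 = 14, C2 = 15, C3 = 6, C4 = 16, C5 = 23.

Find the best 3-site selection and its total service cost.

Choose A, C and E; total service cost 316.

With exactly 3 open, each zone uses its cheapest among the chosen.
{A, C, E}: C1→A 4·14=56, C2→E 2·15=30, C3→C 7·6=42, C4→C 6·16=96, C5→A 4·23=92. Service cost 316.
{A, B, E}: service cost 336
{A, D, E}: service cost 336
Among all 10 size-3 choices, {A, C, E} is lowest.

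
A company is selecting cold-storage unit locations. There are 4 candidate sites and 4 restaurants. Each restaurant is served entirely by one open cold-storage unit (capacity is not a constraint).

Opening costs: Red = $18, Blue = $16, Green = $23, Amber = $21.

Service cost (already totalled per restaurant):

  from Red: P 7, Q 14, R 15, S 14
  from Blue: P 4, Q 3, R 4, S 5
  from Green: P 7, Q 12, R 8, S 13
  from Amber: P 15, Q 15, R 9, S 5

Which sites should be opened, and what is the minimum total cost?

For any fixed open set, each restaurant goes to its cheapest open site; total = fixed + service.
{Blue}: P→Blue 4, Q→Blue 3, R→Blue 4, S→Blue 5. Service 16; fixed 16; total 32.
{Red, Blue}: service 16 + fixed 34 = 50
{Blue, Amber}: service 16 + fixed 37 = 53
{Red, Blue, Green, Amber}: P→Blue 4, Q→Blue 3, R→Blue 4, S→Blue 5. Service 16; fixed 78; total 94.
No other subset beats 32.

Open Blue only; minimum total cost 32.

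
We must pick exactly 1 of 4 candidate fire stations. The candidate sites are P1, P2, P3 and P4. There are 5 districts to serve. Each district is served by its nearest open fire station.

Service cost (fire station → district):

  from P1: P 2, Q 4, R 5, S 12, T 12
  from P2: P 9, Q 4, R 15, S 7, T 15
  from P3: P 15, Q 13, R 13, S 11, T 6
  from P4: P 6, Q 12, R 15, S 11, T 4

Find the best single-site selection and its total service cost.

Choose P1 only; total service cost 35.

With exactly 1 open, each district uses its cheapest among the chosen.
{P1}: P→P1 2, Q→P1 4, R→P1 5, S→P1 12, T→P1 12. Service cost 35.
{P4}: service cost 48
{P2}: service cost 50
Among all 4 size-1 choices, {P1} is lowest.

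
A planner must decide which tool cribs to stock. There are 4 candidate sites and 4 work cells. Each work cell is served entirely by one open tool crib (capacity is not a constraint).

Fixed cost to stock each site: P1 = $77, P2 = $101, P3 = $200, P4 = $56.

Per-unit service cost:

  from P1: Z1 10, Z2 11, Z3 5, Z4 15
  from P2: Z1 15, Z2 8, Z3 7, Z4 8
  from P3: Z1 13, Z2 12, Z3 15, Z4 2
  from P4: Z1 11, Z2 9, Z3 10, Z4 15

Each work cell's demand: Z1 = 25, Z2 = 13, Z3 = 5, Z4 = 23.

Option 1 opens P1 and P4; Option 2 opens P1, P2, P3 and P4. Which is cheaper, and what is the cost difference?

Option 1: {P1, P4}: Z1→P1 10·25=250, Z2→P4 9·13=117, Z3→P1 5·5=25, Z4→P1 15·23=345. Service 737; fixed 133; total 870.
Option 2: {P1, P2, P3, P4}: Z1→P1 10·25=250, Z2→P2 8·13=104, Z3→P1 5·5=25, Z4→P3 2·23=46. Service 425; fixed 434; total 859.
Difference: |870 − 859| = 11.

Option 2 is cheaper by 11.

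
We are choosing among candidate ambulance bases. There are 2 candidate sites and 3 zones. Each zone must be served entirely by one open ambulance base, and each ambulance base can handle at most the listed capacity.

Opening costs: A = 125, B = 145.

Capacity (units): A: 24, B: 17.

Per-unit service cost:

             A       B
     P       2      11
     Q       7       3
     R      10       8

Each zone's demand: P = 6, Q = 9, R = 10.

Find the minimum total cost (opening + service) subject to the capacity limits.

Open {A, B}: P→A 2·6=12, Q→B 3·9=27, R→A 10·10=100.
Loads: A carries 16/24, B carries 9/17. Service 139; fixed 270; total 409.
Next best feasible plan costs 425.

Minimum total cost: 409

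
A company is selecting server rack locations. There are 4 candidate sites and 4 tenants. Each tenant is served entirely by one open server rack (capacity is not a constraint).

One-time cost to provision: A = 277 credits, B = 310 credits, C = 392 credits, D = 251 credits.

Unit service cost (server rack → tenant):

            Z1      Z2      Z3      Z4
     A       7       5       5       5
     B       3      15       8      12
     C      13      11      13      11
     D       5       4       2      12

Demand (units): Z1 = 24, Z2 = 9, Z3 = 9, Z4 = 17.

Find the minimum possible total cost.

Minimum total cost: 620

For any fixed open set, each tenant goes to its cheapest open site; total = fixed + service.
{A}: Z1→A 7·24=168, Z2→A 5·9=45, Z3→A 5·9=45, Z4→A 5·17=85. Service 343; fixed 277; total 620.
{D}: service 378 + fixed 251 = 629
{A, D}: Z1→D 5·24=120, Z2→D 4·9=36, Z3→D 2·9=18, Z4→A 5·17=85. Service 259; fixed 528; total 787.
{A, B, C, D}: service 211 + fixed 1230 = 1441
(All 15 nonempty subsets were checked; A only is lowest.)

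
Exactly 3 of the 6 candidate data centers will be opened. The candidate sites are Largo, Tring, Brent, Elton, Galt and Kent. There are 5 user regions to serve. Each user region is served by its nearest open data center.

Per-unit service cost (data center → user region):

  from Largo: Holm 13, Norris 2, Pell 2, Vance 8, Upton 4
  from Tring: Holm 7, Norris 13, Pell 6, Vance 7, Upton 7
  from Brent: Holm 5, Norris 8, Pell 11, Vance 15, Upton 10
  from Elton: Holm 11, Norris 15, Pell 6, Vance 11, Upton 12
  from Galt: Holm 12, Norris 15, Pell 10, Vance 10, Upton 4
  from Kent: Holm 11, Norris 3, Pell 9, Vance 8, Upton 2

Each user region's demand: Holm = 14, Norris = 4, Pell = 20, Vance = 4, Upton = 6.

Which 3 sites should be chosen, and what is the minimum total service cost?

With exactly 3 open, each user region uses its cheapest among the chosen.
{Largo, Brent, Kent}: Holm→Brent 5·14=70, Norris→Largo 2·4=8, Pell→Largo 2·20=40, Vance→Largo 8·4=32, Upton→Kent 2·6=12. Service cost 162.
{Largo, Tring, Brent}: service cost 170
{Largo, Brent, Elton}: service cost 174
Among all 20 size-3 choices, {Largo, Brent, Kent} is lowest.

Choose Largo, Brent and Kent; total service cost 162.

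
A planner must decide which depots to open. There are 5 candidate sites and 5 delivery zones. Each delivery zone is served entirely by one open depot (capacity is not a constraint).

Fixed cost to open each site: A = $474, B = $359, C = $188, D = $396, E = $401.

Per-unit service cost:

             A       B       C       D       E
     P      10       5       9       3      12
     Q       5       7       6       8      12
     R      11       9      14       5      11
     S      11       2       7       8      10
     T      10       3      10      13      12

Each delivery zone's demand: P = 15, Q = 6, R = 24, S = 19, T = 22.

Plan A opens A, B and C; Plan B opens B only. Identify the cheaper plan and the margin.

Plan A: {A, B, C}: P→B 5·15=75, Q→A 5·6=30, R→B 9·24=216, S→B 2·19=38, T→B 3·22=66. Service 425; fixed 1021; total 1446.
Plan B: {B}: P→B 5·15=75, Q→B 7·6=42, R→B 9·24=216, S→B 2·19=38, T→B 3·22=66. Service 437; fixed 359; total 796.
Difference: |1446 − 796| = 650.

Plan B is cheaper by 650.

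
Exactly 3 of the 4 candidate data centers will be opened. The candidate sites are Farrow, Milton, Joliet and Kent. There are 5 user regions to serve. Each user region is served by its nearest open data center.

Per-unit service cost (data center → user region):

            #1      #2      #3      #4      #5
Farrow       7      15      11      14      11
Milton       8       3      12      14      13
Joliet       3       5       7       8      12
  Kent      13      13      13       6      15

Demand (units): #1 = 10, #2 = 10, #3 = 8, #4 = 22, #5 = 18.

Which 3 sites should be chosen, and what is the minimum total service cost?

Choose Milton, Joliet and Kent; total service cost 464.

With exactly 3 open, each user region uses its cheapest among the chosen.
{Milton, Joliet, Kent}: #1→Joliet 3·10=30, #2→Milton 3·10=30, #3→Joliet 7·8=56, #4→Kent 6·22=132, #5→Joliet 12·18=216. Service cost 464.
{Farrow, Joliet, Kent}: service cost 466
{Farrow, Milton, Joliet}: service cost 490
Among all 4 size-3 choices, {Milton, Joliet, Kent} is lowest.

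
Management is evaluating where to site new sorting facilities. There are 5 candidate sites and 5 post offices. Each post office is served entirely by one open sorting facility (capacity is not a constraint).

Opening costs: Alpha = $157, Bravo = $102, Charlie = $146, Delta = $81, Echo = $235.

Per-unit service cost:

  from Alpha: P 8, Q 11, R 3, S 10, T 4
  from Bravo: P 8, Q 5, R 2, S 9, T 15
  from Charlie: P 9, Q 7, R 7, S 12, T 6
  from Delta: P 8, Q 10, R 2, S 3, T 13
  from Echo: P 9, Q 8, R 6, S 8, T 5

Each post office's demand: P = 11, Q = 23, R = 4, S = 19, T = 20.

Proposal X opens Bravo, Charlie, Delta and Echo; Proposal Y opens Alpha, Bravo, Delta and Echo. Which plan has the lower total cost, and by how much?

Proposal Y is cheaper by 9.

Proposal X: {Bravo, Charlie, Delta, Echo}: P→Bravo 8·11=88, Q→Bravo 5·23=115, R→Bravo 2·4=8, S→Delta 3·19=57, T→Echo 5·20=100. Service 368; fixed 564; total 932.
Proposal Y: {Alpha, Bravo, Delta, Echo}: P→Alpha 8·11=88, Q→Bravo 5·23=115, R→Bravo 2·4=8, S→Delta 3·19=57, T→Alpha 4·20=80. Service 348; fixed 575; total 923.
Difference: |932 − 923| = 9.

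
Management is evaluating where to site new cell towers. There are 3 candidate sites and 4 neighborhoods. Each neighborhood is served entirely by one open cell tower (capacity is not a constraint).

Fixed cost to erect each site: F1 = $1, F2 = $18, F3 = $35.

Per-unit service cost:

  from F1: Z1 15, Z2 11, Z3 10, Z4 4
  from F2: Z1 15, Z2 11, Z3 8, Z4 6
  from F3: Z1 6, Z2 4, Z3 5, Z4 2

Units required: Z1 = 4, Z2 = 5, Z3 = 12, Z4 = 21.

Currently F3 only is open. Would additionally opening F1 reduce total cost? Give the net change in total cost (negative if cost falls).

No — net change +1 (cost rises by 1).

Current service cost with {F3}: 146.
Adding F1: each neighborhood re-picks its cheapest; new service cost 146, saving 0.
Extra fixed cost: 1. Net change = 1 − 0 = 1.
(Totals: 181 → 182.)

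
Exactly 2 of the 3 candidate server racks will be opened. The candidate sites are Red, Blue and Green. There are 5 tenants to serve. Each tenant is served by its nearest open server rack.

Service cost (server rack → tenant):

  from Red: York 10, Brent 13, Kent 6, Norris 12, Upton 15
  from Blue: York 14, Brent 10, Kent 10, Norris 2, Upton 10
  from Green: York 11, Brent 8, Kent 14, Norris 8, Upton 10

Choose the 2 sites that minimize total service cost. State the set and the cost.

With exactly 2 open, each tenant uses its cheapest among the chosen.
{Red, Blue}: York→Red 10, Brent→Blue 10, Kent→Red 6, Norris→Blue 2, Upton→Blue 10. Service cost 38.
{Blue, Green}: service cost 41
{Red, Green}: service cost 42
Among all 3 size-2 choices, {Red, Blue} is lowest.

Choose Red and Blue; total service cost 38.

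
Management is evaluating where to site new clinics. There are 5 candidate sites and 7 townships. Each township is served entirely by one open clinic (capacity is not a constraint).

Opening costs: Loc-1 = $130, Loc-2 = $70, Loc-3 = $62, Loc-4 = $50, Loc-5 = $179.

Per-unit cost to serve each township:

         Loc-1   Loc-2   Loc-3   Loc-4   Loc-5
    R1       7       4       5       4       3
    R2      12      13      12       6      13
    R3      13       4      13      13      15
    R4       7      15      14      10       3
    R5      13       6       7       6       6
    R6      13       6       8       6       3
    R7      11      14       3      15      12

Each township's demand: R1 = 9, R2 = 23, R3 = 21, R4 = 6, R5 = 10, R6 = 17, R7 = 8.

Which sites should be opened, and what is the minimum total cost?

Open Loc-2, Loc-3 and Loc-4; minimum total cost 686.

For any fixed open set, each township goes to its cheapest open site; total = fixed + service.
{Loc-2, Loc-3, Loc-4}: R1→Loc-2 4·9=36, R2→Loc-4 6·23=138, R3→Loc-2 4·21=84, R4→Loc-4 10·6=60, R5→Loc-2 6·10=60, R6→Loc-2 6·17=102, R7→Loc-3 3·8=24. Service 504; fixed 182; total 686.
{Loc-2, Loc-4}: service 592 + fixed 120 = 712
{Loc-2, Loc-3, Loc-4, Loc-5}: R1→Loc-5 3·9=27, R2→Loc-4 6·23=138, R3→Loc-2 4·21=84, R4→Loc-5 3·6=18, R5→Loc-2 6·10=60, R6→Loc-5 3·17=51, R7→Loc-3 3·8=24. Service 402; fixed 361; total 763.
{Loc-1, Loc-2, Loc-3, Loc-4, Loc-5}: R1→Loc-5 3·9=27, R2→Loc-4 6·23=138, R3→Loc-2 4·21=84, R4→Loc-5 3·6=18, R5→Loc-2 6·10=60, R6→Loc-5 3·17=51, R7→Loc-3 3·8=24. Service 402; fixed 491; total 893.
No other subset beats 686.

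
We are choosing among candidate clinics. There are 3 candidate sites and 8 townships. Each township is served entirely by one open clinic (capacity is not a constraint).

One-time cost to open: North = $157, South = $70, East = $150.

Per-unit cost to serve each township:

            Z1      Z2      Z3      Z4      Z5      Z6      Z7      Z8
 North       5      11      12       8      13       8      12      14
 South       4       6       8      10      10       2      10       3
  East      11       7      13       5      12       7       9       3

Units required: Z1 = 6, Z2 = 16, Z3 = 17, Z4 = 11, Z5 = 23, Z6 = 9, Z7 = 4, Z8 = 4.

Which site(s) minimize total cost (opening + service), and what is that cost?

For any fixed open set, each township goes to its cheapest open site; total = fixed + service.
{South}: Z1→South 4·6=24, Z2→South 6·16=96, Z3→South 8·17=136, Z4→South 10·11=110, Z5→South 10·23=230, Z6→South 2·9=18, Z7→South 10·4=40, Z8→South 3·4=12. Service 666; fixed 70; total 736.
{South, East}: service 607 + fixed 220 = 827
{North, South}: Z1→South 4·6=24, Z2→South 6·16=96, Z3→South 8·17=136, Z4→North 8·11=88, Z5→South 10·23=230, Z6→South 2·9=18, Z7→South 10·4=40, Z8→South 3·4=12. Service 644; fixed 227; total 871.
{North, South, East}: service 607 + fixed 377 = 984
(All 7 nonempty subsets were checked; South only is lowest.)

Open South only; minimum total cost 736.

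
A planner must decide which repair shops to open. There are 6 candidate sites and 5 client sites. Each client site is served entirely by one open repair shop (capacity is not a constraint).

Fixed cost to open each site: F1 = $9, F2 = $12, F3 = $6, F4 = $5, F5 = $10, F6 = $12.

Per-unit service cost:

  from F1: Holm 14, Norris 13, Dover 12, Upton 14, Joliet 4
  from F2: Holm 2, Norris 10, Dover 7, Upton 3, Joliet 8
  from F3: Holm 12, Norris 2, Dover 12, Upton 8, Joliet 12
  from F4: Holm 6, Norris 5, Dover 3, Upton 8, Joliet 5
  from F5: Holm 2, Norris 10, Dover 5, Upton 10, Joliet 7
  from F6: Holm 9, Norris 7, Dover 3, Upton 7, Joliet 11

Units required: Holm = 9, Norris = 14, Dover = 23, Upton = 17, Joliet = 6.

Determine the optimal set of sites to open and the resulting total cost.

Open F2, F3 and F4; minimum total cost 219.

For any fixed open set, each client site goes to its cheapest open site; total = fixed + service.
{F2, F3, F4}: Holm→F2 2·9=18, Norris→F3 2·14=28, Dover→F4 3·23=69, Upton→F2 3·17=51, Joliet→F4 5·6=30. Service 196; fixed 23; total 219.
{F1, F2, F3, F4}: service 190 + fixed 32 = 222
{F1, F2, F3, F6}: Holm→F2 2·9=18, Norris→F3 2·14=28, Dover→F6 3·23=69, Upton→F2 3·17=51, Joliet→F1 4·6=24. Service 190; fixed 39; total 229.
{F1, F2, F3, F4, F5, F6}: service 190 + fixed 54 = 244
No other subset beats 219.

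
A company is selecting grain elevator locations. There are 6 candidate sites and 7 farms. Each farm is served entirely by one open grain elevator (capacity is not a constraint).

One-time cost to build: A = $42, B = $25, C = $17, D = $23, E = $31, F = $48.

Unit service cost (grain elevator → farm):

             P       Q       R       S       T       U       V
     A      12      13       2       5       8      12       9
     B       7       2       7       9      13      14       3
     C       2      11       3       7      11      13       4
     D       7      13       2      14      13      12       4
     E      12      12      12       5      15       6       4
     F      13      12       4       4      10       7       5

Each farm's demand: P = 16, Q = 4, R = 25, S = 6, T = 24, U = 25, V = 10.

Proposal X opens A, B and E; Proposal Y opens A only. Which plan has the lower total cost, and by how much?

Proposal X: {A, B, E}: P→B 7·16=112, Q→B 2·4=8, R→A 2·25=50, S→A 5·6=30, T→A 8·24=192, U→E 6·25=150, V→B 3·10=30. Service 572; fixed 98; total 670.
Proposal Y: {A}: P→A 12·16=192, Q→A 13·4=52, R→A 2·25=50, S→A 5·6=30, T→A 8·24=192, U→A 12·25=300, V→A 9·10=90. Service 906; fixed 42; total 948.
Difference: |670 − 948| = 278.

Proposal X is cheaper by 278.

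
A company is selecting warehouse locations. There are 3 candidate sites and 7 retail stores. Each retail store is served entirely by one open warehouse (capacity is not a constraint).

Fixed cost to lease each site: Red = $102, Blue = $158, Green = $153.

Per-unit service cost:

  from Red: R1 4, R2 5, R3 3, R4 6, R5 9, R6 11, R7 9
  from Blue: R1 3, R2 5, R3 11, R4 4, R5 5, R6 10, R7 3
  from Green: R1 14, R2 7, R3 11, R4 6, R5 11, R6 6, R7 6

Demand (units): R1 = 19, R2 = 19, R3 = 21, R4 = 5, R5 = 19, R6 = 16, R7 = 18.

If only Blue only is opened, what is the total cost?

Total cost: 870

Each retail store is assigned to its cheapest site among the open ones.
{Blue}: R1→Blue 3·19=57, R2→Blue 5·19=95, R3→Blue 11·21=231, R4→Blue 4·5=20, R5→Blue 5·19=95, R6→Blue 10·16=160, R7→Blue 3·18=54. Service 712; fixed 158; total 870.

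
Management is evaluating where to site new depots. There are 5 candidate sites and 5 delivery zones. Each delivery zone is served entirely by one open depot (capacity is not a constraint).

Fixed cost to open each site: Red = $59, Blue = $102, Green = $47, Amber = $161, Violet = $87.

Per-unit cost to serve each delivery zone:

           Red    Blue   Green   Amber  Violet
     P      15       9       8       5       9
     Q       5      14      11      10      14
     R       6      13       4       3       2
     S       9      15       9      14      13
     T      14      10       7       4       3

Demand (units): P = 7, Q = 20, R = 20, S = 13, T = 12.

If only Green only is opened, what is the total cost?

Each delivery zone is assigned to its cheapest site among the open ones.
{Green}: P→Green 8·7=56, Q→Green 11·20=220, R→Green 4·20=80, S→Green 9·13=117, T→Green 7·12=84. Service 557; fixed 47; total 604.

Total cost: 604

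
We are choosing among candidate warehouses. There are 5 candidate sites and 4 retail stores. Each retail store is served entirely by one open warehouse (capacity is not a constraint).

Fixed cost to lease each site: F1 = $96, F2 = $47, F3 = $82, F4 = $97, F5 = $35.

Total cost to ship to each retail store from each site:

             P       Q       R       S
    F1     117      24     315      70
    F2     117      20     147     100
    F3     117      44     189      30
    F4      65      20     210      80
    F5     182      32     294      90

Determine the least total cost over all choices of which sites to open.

Minimum total cost: 431

For any fixed open set, each retail store goes to its cheapest open site; total = fixed + service.
{F2}: P→F2 117, Q→F2 20, R→F2 147, S→F2 100. Service 384; fixed 47; total 431.
{F2, F3}: service 314 + fixed 129 = 443
{F2, F4}: service 312 + fixed 144 = 456
{F1, F2, F3, F4, F5}: service 262 + fixed 357 = 619
No other subset beats 431.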